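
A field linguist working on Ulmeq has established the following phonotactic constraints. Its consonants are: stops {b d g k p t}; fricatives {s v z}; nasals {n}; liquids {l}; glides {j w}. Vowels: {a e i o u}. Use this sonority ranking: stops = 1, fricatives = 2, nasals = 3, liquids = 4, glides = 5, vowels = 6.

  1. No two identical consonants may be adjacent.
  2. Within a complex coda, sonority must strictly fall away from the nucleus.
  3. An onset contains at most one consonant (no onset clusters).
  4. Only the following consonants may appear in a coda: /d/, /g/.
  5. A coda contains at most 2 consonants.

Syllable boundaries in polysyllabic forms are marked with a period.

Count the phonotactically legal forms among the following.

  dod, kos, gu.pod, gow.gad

dod — σ1 onset /d/, coda /d/ ok → phonotactically legal
kos — violates constraint 4: syllable 1 coda contains /s/, which is not a licensed coda consonant → phonotactically illegal
gu.pod — σ1 onset /g/, coda /∅/ ok; σ2 onset /p/, coda /d/ ok → phonotactically legal
gow.gad — violates constraint 4: syllable 1 coda contains /w/, which is not a licensed coda consonant → phonotactically illegal
Phonotactically legal: dod, gu.pod → 2.

2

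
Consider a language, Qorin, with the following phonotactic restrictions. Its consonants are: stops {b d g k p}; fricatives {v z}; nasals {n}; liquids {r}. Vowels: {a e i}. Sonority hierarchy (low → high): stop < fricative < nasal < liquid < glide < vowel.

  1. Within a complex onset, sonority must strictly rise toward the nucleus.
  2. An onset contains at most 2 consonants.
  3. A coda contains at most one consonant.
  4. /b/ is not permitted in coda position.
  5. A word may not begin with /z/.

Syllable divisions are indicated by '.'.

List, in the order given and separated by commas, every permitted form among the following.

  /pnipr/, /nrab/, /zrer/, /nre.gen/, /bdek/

/pnipr/ — violates constraint 3: syllable 1 coda /pr/ has 2 consonants (> 1) → not permitted
/nrab/ — violates constraint 4: syllable 1 coda contains /b/ → not permitted
/zrer/ — violates constraint 5: word begins with /z/ → not permitted
/nre.gen/ — σ1 onset /nr/ (3→4 rises), coda /∅/ ok; σ2 onset /g/, coda /n/ ok → permitted
/bdek/ — violates constraint 1: syllable 1 onset /bd/: /b/ (stop, 1) → /d/ (stop, 1) does not rise → not permitted

/nre.gen/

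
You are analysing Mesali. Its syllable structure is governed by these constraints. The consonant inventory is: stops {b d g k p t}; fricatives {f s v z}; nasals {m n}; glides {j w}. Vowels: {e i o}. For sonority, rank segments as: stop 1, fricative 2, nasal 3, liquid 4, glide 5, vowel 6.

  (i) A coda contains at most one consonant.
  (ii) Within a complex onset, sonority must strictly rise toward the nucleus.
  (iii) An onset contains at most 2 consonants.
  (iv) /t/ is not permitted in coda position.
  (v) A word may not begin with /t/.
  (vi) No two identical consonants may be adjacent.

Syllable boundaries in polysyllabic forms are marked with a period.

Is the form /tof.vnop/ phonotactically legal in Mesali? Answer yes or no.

/tof.vnop/ — violates constraint (v): word begins with /t/ → phonotactically illegal

no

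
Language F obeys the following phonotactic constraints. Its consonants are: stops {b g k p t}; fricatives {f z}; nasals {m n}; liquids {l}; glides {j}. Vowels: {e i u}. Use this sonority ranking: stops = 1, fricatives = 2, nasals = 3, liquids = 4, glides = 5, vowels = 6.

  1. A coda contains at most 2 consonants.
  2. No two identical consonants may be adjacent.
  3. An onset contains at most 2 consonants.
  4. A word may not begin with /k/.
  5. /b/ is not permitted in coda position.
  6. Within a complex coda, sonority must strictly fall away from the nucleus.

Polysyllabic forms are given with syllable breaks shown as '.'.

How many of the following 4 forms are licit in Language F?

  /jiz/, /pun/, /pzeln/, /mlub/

/jiz/ — σ1 onset /j/, coda /z/ ok → licit
/pun/ — σ1 onset /p/, coda /n/ ok → licit
/pzeln/ — σ1 onset /pz/ (2C), coda /ln/ (4→3 falls) ok → licit
/mlub/ — violates constraint 5: syllable 1 coda contains /b/ → illicit
Licit: /jiz/, /pun/, /pzeln/ → 3.

3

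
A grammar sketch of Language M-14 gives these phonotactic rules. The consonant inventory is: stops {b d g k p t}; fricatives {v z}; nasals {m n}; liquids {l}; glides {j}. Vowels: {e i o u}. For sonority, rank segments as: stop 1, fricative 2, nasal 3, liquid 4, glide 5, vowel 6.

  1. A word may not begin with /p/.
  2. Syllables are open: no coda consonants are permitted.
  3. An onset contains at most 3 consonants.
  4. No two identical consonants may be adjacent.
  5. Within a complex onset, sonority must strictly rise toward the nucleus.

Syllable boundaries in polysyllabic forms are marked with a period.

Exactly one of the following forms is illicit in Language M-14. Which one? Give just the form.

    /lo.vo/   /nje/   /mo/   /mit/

/mit/

/lo.vo/ — σ1 onset /l/, coda /∅/ ok; σ2 onset /v/, coda /∅/ ok → licit
/nje/ — σ1 onset /nj/ (3→5 rises), coda /∅/ ok → licit
/mo/ — σ1 onset /m/, coda /∅/ ok → licit
/mit/ — violates constraint 2: syllable 1 coda /t/ has 1 consonant (> 0) → illicit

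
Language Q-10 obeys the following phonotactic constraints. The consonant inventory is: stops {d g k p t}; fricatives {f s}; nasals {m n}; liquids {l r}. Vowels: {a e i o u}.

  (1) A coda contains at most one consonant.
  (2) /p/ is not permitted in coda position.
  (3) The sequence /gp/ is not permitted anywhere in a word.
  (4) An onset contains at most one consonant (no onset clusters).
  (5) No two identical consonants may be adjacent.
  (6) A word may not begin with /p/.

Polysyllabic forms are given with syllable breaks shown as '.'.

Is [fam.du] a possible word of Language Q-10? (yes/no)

yes

[fam.du] — σ1 onset /f/, coda /m/ ok; σ2 onset /d/, coda /∅/ ok → phonotactically legal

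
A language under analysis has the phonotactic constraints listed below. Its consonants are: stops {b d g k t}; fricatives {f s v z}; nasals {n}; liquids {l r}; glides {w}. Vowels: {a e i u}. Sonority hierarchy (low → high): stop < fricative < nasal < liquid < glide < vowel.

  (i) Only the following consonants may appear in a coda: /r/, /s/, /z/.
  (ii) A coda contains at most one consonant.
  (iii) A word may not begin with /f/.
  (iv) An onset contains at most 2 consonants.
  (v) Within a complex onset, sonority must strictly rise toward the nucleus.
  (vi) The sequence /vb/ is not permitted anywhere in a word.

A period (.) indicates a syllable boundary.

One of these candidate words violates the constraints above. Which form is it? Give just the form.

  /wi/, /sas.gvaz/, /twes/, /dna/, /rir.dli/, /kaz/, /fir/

/wi/ — σ1 onset /w/, coda /∅/ ok → permitted
/sas.gvaz/ — σ1 onset /s/, coda /s/ ok; σ2 onset /gv/ (1→2 rises), coda /z/ ok → permitted
/twes/ — σ1 onset /tw/ (1→5 rises), coda /s/ ok → permitted
/dna/ — σ1 onset /dn/ (1→3 rises), coda /∅/ ok → permitted
/rir.dli/ — σ1 onset /r/, coda /r/ ok; σ2 onset /dl/ (1→4 rises), coda /∅/ ok → permitted
/kaz/ — σ1 onset /k/, coda /z/ ok → permitted
/fir/ — violates constraint (iii): word begins with /f/ → not permitted

/fir/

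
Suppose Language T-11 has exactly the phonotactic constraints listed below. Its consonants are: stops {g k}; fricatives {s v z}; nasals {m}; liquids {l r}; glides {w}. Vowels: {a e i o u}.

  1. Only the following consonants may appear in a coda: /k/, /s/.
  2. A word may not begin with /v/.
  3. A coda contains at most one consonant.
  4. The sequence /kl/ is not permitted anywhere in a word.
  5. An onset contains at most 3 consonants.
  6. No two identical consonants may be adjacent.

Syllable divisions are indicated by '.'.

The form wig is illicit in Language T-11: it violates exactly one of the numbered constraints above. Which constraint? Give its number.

wig: syllable 1 coda contains /g/, which is not a licensed coda consonant.
This is a violation of constraint 1: "Only the following consonants may appear in a coda: /k/, /s/."
The remaining constraints (2, 3, 4, 5, 6) are satisfied.

1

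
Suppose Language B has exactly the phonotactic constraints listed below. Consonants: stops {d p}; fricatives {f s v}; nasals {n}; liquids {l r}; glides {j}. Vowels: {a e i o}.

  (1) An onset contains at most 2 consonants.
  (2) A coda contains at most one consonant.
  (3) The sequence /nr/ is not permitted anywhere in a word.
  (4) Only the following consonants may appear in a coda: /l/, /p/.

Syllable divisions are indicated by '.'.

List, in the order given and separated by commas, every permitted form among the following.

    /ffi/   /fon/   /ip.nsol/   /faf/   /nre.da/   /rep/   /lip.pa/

/ffi/, /ip.nsol/, /rep/, /lip.pa/

/ffi/ — σ1 onset /ff/ (2C), coda /∅/ ok → permitted
/fon/ — violates constraint 4: syllable 1 coda contains /n/, which is not a licensed coda consonant → not permitted
/ip.nsol/ — σ1 onset /∅/, coda /p/ ok; σ2 onset /ns/ (2C), coda /l/ ok → permitted
/faf/ — violates constraint 4: syllable 1 coda contains /f/, which is not a licensed coda consonant → not permitted
/nre.da/ — violates constraint 3: contains banned sequence /nr/ → not permitted
/rep/ — σ1 onset /r/, coda /p/ ok → permitted
/lip.pa/ — σ1 onset /l/, coda /p/ ok; σ2 onset /p/, coda /∅/ ok → permitted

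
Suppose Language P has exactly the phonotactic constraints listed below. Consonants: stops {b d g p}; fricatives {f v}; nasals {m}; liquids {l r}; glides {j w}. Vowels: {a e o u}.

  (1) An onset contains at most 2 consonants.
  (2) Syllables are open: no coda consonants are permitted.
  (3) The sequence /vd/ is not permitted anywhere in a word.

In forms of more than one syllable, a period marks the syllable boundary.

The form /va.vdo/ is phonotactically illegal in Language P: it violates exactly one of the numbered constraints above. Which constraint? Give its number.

/va.vdo/: contains banned sequence /vd/.
This is a violation of constraint 3: "The sequence /vd/ is not permitted anywhere in a word."
The remaining constraints (1, 2) are satisfied.

3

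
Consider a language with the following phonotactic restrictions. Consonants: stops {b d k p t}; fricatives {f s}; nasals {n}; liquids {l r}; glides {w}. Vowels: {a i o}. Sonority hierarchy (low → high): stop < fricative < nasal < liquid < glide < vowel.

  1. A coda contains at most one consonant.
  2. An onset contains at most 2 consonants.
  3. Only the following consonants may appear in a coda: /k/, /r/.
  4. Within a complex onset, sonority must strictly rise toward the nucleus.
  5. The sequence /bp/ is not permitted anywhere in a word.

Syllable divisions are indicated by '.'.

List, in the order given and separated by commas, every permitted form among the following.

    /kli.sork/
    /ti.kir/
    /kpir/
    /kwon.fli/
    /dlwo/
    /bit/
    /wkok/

/kli.sork/ — violates constraint 1: syllable 2 coda /rk/ has 2 consonants (> 1) → not permitted
/ti.kir/ — σ1 onset /t/, coda /∅/ ok; σ2 onset /k/, coda /r/ ok → permitted
/kpir/ — violates constraint 4: syllable 1 onset /kp/: /k/ (stop, 1) → /p/ (stop, 1) does not rise → not permitted
/kwon.fli/ — violates constraint 3: syllable 1 coda contains /n/, which is not a licensed coda consonant → not permitted
/dlwo/ — violates constraint 2: syllable 1 onset /dlw/ has 3 consonants (> 2) → not permitted
/bit/ — violates constraint 3: syllable 1 coda contains /t/, which is not a licensed coda consonant → not permitted
/wkok/ — violates constraint 4: syllable 1 onset /wk/: /w/ (glide, 5) → /k/ (stop, 1) does not rise → not permitted

/ti.kir/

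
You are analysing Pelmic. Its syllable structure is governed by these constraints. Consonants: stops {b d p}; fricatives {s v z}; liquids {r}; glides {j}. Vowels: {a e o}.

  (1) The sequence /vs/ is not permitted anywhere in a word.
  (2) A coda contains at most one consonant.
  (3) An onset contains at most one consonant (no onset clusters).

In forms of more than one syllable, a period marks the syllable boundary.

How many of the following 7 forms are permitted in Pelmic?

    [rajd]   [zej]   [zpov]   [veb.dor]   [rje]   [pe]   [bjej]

[rajd] — violates constraint 2: syllable 1 coda /jd/ has 2 consonants (> 1) → not permitted
[zej] — σ1 onset /z/, coda /j/ ok → permitted
[zpov] — violates constraint 3: syllable 1 onset /zp/ has 2 consonants (> 1) → not permitted
[veb.dor] — σ1 onset /v/, coda /b/ ok; σ2 onset /d/, coda /r/ ok → permitted
[rje] — violates constraint 3: syllable 1 onset /rj/ has 2 consonants (> 1) → not permitted
[pe] — σ1 onset /p/, coda /∅/ ok → permitted
[bjej] — violates constraint 3: syllable 1 onset /bj/ has 2 consonants (> 1) → not permitted
Permitted: [zej], [veb.dor], [pe] → 3.

3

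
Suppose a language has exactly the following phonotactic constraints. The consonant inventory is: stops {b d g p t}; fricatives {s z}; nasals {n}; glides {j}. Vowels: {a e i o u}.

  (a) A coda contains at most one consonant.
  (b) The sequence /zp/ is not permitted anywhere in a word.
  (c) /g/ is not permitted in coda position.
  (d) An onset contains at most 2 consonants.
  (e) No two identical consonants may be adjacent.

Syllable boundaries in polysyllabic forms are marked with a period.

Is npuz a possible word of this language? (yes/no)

yes

npuz — σ1 onset /np/ (2C), coda /z/ ok → permitted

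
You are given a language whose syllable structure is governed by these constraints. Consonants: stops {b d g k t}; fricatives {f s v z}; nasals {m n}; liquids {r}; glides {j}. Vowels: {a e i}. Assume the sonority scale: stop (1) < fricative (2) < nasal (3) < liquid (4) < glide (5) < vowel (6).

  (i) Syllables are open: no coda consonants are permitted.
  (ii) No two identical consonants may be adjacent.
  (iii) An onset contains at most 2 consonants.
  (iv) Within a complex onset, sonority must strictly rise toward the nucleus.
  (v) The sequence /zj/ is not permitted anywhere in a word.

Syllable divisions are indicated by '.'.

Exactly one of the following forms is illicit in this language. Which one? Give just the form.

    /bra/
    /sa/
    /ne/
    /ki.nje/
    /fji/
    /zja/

/zja/

/bra/ — σ1 onset /br/ (1→4 rises), coda /∅/ ok → licit
/sa/ — σ1 onset /s/, coda /∅/ ok → licit
/ne/ — σ1 onset /n/, coda /∅/ ok → licit
/ki.nje/ — σ1 onset /k/, coda /∅/ ok; σ2 onset /nj/ (3→5 rises), coda /∅/ ok → licit
/fji/ — σ1 onset /fj/ (2→5 rises), coda /∅/ ok → licit
/zja/ — violates constraint (v): contains banned sequence /zj/ → illicit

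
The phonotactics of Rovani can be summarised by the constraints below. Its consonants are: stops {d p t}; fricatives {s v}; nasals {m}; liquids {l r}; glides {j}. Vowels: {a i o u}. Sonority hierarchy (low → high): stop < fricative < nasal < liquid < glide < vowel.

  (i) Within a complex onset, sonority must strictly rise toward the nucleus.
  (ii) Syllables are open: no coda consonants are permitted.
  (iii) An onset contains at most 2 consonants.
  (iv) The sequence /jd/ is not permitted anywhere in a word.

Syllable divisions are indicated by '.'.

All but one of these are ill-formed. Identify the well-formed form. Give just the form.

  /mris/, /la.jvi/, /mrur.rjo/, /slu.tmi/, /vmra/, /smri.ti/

/mris/ — violates constraint (ii): syllable 1 coda /s/ has 1 consonant (> 0) → ill-formed
/la.jvi/ — violates constraint (i): syllable 2 onset /jv/: /j/ (glide, 5) → /v/ (fricative, 2) does not rise → ill-formed
/mrur.rjo/ — violates constraint (ii): syllable 1 coda /r/ has 1 consonant (> 0) → ill-formed
/slu.tmi/ — σ1 onset /sl/ (2→4 rises), coda /∅/ ok; σ2 onset /tm/ (1→3 rises), coda /∅/ ok → well-formed
/vmra/ — violates constraint (iii): syllable 1 onset /vmr/ has 3 consonants (> 2) → ill-formed
/smri.ti/ — violates constraint (iii): syllable 1 onset /smr/ has 3 consonants (> 2) → ill-formed

/slu.tmi/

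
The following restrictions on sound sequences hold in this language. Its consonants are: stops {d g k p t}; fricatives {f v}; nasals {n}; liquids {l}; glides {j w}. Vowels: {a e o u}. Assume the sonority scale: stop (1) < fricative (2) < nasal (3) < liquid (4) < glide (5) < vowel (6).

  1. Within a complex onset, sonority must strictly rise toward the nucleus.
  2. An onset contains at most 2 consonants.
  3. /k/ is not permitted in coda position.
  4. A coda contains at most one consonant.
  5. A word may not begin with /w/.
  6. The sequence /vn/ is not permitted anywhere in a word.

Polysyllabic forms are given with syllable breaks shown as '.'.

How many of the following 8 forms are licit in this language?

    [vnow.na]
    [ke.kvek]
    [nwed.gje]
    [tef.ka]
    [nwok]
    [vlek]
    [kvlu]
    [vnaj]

[vnow.na] — violates constraint 6: contains banned sequence /vn/ → illicit
[ke.kvek] — violates constraint 3: syllable 2 coda contains /k/ → illicit
[nwed.gje] — σ1 onset /nw/ (3→5 rises), coda /d/ ok; σ2 onset /gj/ (1→5 rises), coda /∅/ ok → licit
[tef.ka] — σ1 onset /t/, coda /f/ ok; σ2 onset /k/, coda /∅/ ok → licit
[nwok] — violates constraint 3: syllable 1 coda contains /k/ → illicit
[vlek] — violates constraint 3: syllable 1 coda contains /k/ → illicit
[kvlu] — violates constraint 2: syllable 1 onset /kvl/ has 3 consonants (> 2) → illicit
[vnaj] — violates constraint 6: contains banned sequence /vn/ → illicit
Licit: [nwed.gje], [tef.ka] → 2.

2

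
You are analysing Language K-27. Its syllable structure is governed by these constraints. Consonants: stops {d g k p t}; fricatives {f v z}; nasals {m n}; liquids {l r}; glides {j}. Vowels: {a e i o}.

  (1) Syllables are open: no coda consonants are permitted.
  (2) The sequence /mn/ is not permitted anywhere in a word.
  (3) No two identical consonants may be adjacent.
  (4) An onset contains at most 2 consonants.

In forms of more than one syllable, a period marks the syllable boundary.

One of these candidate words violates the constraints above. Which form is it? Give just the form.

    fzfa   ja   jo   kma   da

fzfa

fzfa — violates constraint 4: syllable 1 onset /fzf/ has 3 consonants (> 2) → illicit
ja — σ1 onset /j/, coda /∅/ ok → licit
jo — σ1 onset /j/, coda /∅/ ok → licit
kma — σ1 onset /km/ (2C), coda /∅/ ok → licit
da — σ1 onset /d/, coda /∅/ ok → licit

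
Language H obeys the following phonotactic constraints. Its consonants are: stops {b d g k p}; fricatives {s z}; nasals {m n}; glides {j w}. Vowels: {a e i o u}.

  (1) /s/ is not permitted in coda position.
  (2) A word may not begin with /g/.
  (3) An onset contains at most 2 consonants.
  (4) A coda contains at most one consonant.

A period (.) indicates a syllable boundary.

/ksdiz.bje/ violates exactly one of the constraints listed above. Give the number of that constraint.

3

/ksdiz.bje/: syllable 1 onset /ksd/ has 3 consonants (> 2).
This is a violation of constraint 3: "An onset contains at most 2 consonants."
The remaining constraints (1, 2, 4) are satisfied.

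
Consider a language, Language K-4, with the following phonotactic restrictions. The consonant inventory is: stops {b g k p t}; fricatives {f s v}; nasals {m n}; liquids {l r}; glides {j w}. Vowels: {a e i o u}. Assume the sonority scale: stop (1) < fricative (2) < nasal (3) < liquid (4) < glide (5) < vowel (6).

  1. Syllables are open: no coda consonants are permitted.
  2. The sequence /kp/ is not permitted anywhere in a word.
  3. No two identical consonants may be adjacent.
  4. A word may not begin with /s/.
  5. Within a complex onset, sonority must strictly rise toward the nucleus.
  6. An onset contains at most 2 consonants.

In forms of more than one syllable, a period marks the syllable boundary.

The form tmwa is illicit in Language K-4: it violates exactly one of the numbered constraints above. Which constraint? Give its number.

tmwa: syllable 1 onset /tmw/ has 3 consonants (> 2).
This is a violation of constraint 6: "An onset contains at most 2 consonants."
The remaining constraints (1, 2, 3, 4, 5) are satisfied.

6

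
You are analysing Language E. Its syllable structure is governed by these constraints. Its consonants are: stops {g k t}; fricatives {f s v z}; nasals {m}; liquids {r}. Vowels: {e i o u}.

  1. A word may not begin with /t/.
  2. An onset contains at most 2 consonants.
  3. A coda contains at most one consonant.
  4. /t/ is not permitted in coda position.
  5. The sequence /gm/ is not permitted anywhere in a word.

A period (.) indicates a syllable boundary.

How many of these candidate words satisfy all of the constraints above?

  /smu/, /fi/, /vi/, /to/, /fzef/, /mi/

5

/smu/ — σ1 onset /sm/ (2C), coda /∅/ ok → licit
/fi/ — σ1 onset /f/, coda /∅/ ok → licit
/vi/ — σ1 onset /v/, coda /∅/ ok → licit
/to/ — violates constraint 1: word begins with /t/ → illicit
/fzef/ — σ1 onset /fz/ (2C), coda /f/ ok → licit
/mi/ — σ1 onset /m/, coda /∅/ ok → licit
Licit: /smu/, /fi/, /vi/, /fzef/, /mi/ → 5.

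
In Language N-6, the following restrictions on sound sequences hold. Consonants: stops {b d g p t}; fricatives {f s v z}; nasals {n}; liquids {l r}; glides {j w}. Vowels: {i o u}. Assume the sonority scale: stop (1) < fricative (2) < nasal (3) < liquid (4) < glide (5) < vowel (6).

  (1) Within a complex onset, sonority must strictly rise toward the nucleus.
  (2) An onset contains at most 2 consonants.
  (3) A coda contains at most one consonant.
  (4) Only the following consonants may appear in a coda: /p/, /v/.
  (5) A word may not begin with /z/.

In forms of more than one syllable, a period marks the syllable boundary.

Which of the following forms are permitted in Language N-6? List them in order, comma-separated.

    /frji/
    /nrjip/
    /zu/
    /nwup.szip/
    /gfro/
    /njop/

/njop/

/frji/ — violates constraint 2: syllable 1 onset /frj/ has 3 consonants (> 2) → not permitted
/nrjip/ — violates constraint 2: syllable 1 onset /nrj/ has 3 consonants (> 2) → not permitted
/zu/ — violates constraint 5: word begins with /z/ → not permitted
/nwup.szip/ — violates constraint 1: syllable 2 onset /sz/: /s/ (fricative, 2) → /z/ (fricative, 2) does not rise → not permitted
/gfro/ — violates constraint 2: syllable 1 onset /gfr/ has 3 consonants (> 2) → not permitted
/njop/ — σ1 onset /nj/ (3→5 rises), coda /p/ ok → permitted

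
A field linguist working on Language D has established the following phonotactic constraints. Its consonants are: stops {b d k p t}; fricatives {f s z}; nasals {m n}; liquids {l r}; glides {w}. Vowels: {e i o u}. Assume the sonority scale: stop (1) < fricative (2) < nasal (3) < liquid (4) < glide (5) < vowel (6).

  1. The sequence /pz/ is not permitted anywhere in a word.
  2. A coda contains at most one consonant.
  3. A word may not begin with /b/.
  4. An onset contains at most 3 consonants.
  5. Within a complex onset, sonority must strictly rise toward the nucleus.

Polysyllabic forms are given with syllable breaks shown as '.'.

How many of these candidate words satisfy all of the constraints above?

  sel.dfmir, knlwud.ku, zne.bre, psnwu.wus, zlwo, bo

3

sel.dfmir — σ1 onset /s/, coda /l/ ok; σ2 onset /dfm/ (1→2→3 rises), coda /r/ ok → licit
knlwud.ku — violates constraint 4: syllable 1 onset /knlw/ has 4 consonants (> 3) → illicit
zne.bre — σ1 onset /zn/ (2→3 rises), coda /∅/ ok; σ2 onset /br/ (1→4 rises), coda /∅/ ok → licit
psnwu.wus — violates constraint 4: syllable 1 onset /psnw/ has 4 consonants (> 3) → illicit
zlwo — σ1 onset /zlw/ (2→4→5 rises), coda /∅/ ok → licit
bo — violates constraint 3: word begins with /b/ → illicit
Licit: sel.dfmir, zne.bre, zlwo → 3.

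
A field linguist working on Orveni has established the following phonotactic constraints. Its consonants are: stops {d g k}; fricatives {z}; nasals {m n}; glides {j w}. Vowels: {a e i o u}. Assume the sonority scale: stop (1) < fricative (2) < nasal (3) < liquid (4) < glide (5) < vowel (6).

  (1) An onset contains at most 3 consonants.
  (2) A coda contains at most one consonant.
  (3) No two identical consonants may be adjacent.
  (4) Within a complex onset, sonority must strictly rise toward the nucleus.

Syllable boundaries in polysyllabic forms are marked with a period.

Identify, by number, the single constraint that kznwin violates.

kznwin: syllable 1 onset /kznw/ has 4 consonants (> 3).
This is a violation of constraint 1: "An onset contains at most 3 consonants."
The remaining constraints (2, 3, 4) are satisfied.

1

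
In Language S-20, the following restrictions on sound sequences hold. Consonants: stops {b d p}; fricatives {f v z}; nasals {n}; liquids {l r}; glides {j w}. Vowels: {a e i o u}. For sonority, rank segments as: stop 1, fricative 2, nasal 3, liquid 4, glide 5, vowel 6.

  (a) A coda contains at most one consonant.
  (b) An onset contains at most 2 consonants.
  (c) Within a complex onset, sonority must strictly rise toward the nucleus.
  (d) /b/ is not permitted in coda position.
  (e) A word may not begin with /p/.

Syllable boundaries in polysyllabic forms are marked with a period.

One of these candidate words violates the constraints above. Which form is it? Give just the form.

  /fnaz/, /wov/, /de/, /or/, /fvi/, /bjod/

/fnaz/ — σ1 onset /fn/ (2→3 rises), coda /z/ ok → phonotactically legal
/wov/ — σ1 onset /w/, coda /v/ ok → phonotactically legal
/de/ — σ1 onset /d/, coda /∅/ ok → phonotactically legal
/or/ — σ1 onset /∅/, coda /r/ ok → phonotactically legal
/fvi/ — violates constraint (c): syllable 1 onset /fv/: /f/ (fricative, 2) → /v/ (fricative, 2) does not rise → phonotactically illegal
/bjod/ — σ1 onset /bj/ (1→5 rises), coda /d/ ok → phonotactically legal

/fvi/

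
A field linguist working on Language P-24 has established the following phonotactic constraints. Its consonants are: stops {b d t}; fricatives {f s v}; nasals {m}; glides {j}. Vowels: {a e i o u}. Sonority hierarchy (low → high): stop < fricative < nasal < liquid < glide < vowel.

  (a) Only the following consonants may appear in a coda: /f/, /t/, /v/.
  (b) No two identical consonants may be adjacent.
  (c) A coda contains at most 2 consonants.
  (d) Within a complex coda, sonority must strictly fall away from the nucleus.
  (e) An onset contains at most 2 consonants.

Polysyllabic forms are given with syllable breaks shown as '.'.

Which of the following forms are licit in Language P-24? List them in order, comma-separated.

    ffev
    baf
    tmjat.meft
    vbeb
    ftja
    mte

baf, mte

ffev — violates constraint (b): adjacent identical consonants /ff/ → illicit
baf — σ1 onset /b/, coda /f/ ok → licit
tmjat.meft — violates constraint (e): syllable 1 onset /tmj/ has 3 consonants (> 2) → illicit
vbeb — violates constraint (a): syllable 1 coda contains /b/, which is not a licensed coda consonant → illicit
ftja — violates constraint (e): syllable 1 onset /ftj/ has 3 consonants (> 2) → illicit
mte — σ1 onset /mt/ (2C), coda /∅/ ok → licit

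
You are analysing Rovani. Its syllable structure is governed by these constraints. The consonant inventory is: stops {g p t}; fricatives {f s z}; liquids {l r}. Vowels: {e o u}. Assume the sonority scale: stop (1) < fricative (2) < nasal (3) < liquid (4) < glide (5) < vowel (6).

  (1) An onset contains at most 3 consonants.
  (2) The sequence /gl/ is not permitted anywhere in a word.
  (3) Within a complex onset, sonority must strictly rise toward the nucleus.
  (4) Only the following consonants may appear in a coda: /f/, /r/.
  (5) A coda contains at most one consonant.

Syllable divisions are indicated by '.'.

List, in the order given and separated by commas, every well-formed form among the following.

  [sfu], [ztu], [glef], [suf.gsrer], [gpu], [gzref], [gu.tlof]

[sfu] — violates constraint 3: syllable 1 onset /sf/: /s/ (fricative, 2) → /f/ (fricative, 2) does not rise → ill-formed
[ztu] — violates constraint 3: syllable 1 onset /zt/: /z/ (fricative, 2) → /t/ (stop, 1) does not rise → ill-formed
[glef] — violates constraint 2: contains banned sequence /gl/ → ill-formed
[suf.gsrer] — σ1 onset /s/, coda /f/ ok; σ2 onset /gsr/ (1→2→4 rises), coda /r/ ok → well-formed
[gpu] — violates constraint 3: syllable 1 onset /gp/: /g/ (stop, 1) → /p/ (stop, 1) does not rise → ill-formed
[gzref] — σ1 onset /gzr/ (1→2→4 rises), coda /f/ ok → well-formed
[gu.tlof] — σ1 onset /g/, coda /∅/ ok; σ2 onset /tl/ (1→4 rises), coda /f/ ok → well-formed

[suf.gsrer], [gzref], [gu.tlof]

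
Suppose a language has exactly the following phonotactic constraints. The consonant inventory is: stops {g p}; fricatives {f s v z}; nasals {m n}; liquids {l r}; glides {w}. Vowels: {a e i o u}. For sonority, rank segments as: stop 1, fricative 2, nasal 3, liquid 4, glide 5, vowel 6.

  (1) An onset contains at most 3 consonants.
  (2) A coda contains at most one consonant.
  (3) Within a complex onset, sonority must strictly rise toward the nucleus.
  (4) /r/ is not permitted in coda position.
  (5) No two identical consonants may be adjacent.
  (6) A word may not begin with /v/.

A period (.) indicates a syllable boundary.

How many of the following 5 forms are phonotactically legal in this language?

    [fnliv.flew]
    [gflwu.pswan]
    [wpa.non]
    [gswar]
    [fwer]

1

[fnliv.flew] — σ1 onset /fnl/ (2→3→4 rises), coda /v/ ok; σ2 onset /fl/ (2→4 rises), coda /w/ ok → phonotactically legal
[gflwu.pswan] — violates constraint 1: syllable 1 onset /gflw/ has 4 consonants (> 3) → phonotactically illegal
[wpa.non] — violates constraint 3: syllable 1 onset /wp/: /w/ (glide, 5) → /p/ (stop, 1) does not rise → phonotactically illegal
[gswar] — violates constraint 4: syllable 1 coda contains /r/ → phonotactically illegal
[fwer] — violates constraint 4: syllable 1 coda contains /r/ → phonotactically illegal
Phonotactically legal: [fnliv.flew] → 1.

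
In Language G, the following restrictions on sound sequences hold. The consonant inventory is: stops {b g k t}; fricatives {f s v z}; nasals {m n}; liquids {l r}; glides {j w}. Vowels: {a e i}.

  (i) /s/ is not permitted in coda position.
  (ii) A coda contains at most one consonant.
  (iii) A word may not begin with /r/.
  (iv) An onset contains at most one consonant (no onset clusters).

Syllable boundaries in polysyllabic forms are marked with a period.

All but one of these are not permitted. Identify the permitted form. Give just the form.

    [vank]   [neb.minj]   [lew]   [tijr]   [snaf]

[vank] — violates constraint (ii): syllable 1 coda /nk/ has 2 consonants (> 1) → not permitted
[neb.minj] — violates constraint (ii): syllable 2 coda /nj/ has 2 consonants (> 1) → not permitted
[lew] — σ1 onset /l/, coda /w/ ok → permitted
[tijr] — violates constraint (ii): syllable 1 coda /jr/ has 2 consonants (> 1) → not permitted
[snaf] — violates constraint (iv): syllable 1 onset /sn/ has 2 consonants (> 1) → not permitted

[lew]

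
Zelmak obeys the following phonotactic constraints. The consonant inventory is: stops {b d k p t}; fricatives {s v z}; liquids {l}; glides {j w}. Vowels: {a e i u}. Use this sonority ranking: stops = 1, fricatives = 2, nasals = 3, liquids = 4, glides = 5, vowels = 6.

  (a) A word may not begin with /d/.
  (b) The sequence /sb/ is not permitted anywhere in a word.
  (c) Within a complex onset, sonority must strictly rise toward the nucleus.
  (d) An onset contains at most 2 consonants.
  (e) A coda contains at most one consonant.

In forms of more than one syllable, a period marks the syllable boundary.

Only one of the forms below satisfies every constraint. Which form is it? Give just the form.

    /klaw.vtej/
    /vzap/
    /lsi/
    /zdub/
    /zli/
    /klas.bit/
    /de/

/zli/

/klaw.vtej/ — violates constraint (c): syllable 2 onset /vt/: /v/ (fricative, 2) → /t/ (stop, 1) does not rise → phonotactically illegal
/vzap/ — violates constraint (c): syllable 1 onset /vz/: /v/ (fricative, 2) → /z/ (fricative, 2) does not rise → phonotactically illegal
/lsi/ — violates constraint (c): syllable 1 onset /ls/: /l/ (liquid, 4) → /s/ (fricative, 2) does not rise → phonotactically illegal
/zdub/ — violates constraint (c): syllable 1 onset /zd/: /z/ (fricative, 2) → /d/ (stop, 1) does not rise → phonotactically illegal
/zli/ — σ1 onset /zl/ (2→4 rises), coda /∅/ ok → phonotactically legal
/klas.bit/ — violates constraint (b): contains banned sequence /sb/ → phonotactically illegal
/de/ — violates constraint (a): word begins with /d/ → phonotactically illegal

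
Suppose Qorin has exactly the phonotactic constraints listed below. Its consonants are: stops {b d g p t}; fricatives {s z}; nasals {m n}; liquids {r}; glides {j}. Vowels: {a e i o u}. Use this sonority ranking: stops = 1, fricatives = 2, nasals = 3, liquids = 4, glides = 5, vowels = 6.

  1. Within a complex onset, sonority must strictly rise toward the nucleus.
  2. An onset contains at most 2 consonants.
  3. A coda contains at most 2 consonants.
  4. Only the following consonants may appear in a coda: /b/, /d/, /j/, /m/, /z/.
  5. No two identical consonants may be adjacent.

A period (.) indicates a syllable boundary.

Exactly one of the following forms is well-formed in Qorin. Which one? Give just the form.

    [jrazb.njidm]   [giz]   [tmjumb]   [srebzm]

[giz]

[jrazb.njidm] — violates constraint 1: syllable 1 onset /jr/: /j/ (glide, 5) → /r/ (liquid, 4) does not rise → ill-formed
[giz] — σ1 onset /g/, coda /z/ ok → well-formed
[tmjumb] — violates constraint 2: syllable 1 onset /tmj/ has 3 consonants (> 2) → ill-formed
[srebzm] — violates constraint 3: syllable 1 coda /bzm/ has 3 consonants (> 2) → ill-formed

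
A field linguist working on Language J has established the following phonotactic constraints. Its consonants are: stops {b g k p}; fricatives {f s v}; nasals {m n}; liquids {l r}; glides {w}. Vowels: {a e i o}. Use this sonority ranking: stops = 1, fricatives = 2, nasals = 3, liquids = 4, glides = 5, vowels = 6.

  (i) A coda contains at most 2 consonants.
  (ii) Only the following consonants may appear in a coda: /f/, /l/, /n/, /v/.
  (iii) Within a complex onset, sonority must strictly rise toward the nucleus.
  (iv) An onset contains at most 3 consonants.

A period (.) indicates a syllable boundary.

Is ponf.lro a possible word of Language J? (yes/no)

no

ponf.lro — violates constraint (iii): syllable 2 onset /lr/: /l/ (liquid, 4) → /r/ (liquid, 4) does not rise → illicit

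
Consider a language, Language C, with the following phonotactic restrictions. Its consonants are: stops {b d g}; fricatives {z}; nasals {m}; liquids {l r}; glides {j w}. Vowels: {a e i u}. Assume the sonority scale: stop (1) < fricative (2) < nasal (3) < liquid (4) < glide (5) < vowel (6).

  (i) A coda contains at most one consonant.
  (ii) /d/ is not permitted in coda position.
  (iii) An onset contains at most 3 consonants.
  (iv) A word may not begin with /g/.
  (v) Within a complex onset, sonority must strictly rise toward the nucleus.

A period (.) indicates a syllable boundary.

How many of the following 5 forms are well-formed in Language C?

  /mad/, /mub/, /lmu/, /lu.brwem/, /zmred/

/mad/ — violates constraint (ii): syllable 1 coda contains /d/ → ill-formed
/mub/ — σ1 onset /m/, coda /b/ ok → well-formed
/lmu/ — violates constraint (v): syllable 1 onset /lm/: /l/ (liquid, 4) → /m/ (nasal, 3) does not rise → ill-formed
/lu.brwem/ — σ1 onset /l/, coda /∅/ ok; σ2 onset /brw/ (1→4→5 rises), coda /m/ ok → well-formed
/zmred/ — violates constraint (ii): syllable 1 coda contains /d/ → ill-formed
Well-formed: /mub/, /lu.brwem/ → 2.

2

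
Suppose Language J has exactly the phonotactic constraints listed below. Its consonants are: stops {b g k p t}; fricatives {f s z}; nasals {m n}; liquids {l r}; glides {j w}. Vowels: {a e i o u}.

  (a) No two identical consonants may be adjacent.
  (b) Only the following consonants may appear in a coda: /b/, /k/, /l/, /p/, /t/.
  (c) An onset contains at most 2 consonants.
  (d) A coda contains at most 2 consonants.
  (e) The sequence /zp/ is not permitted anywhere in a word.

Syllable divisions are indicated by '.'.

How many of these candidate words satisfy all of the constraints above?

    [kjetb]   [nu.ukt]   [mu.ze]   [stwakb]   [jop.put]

3

[kjetb] — σ1 onset /kj/ (2C), coda /tb/ (2C) ok → permitted
[nu.ukt] — σ1 onset /n/, coda /∅/ ok; σ2 onset /∅/, coda /kt/ (2C) ok → permitted
[mu.ze] — σ1 onset /m/, coda /∅/ ok; σ2 onset /z/, coda /∅/ ok → permitted
[stwakb] — violates constraint (c): syllable 1 onset /stw/ has 3 consonants (> 2) → not permitted
[jop.put] — violates constraint (a): adjacent identical consonants /pp/ → not permitted
Permitted: [kjetb], [nu.ukt], [mu.ze] → 3.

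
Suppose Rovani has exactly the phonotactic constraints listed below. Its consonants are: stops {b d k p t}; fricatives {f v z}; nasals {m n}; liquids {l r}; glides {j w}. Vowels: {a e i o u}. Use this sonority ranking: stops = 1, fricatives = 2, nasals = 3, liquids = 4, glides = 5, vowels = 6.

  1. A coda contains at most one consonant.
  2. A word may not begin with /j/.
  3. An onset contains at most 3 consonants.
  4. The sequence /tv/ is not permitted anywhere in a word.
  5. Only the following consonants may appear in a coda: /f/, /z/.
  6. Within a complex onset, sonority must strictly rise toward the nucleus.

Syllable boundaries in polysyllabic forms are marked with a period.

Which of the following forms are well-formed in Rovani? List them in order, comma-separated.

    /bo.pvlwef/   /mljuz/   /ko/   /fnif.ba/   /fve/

/mljuz/, /ko/, /fnif.ba/

/bo.pvlwef/ — violates constraint 3: syllable 2 onset /pvlw/ has 4 consonants (> 3) → ill-formed
/mljuz/ — σ1 onset /mlj/ (3→4→5 rises), coda /z/ ok → well-formed
/ko/ — σ1 onset /k/, coda /∅/ ok → well-formed
/fnif.ba/ — σ1 onset /fn/ (2→3 rises), coda /f/ ok; σ2 onset /b/, coda /∅/ ok → well-formed
/fve/ — violates constraint 6: syllable 1 onset /fv/: /f/ (fricative, 2) → /v/ (fricative, 2) does not rise → ill-formed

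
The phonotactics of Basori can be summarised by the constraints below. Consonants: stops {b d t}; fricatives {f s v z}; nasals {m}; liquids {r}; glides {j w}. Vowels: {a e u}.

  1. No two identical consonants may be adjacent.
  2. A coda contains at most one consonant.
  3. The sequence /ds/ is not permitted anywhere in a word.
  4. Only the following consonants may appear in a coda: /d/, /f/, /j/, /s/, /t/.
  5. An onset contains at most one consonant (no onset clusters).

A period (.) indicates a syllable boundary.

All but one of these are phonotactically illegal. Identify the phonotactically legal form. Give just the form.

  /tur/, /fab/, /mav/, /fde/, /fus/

/tur/ — violates constraint 4: syllable 1 coda contains /r/, which is not a licensed coda consonant → phonotactically illegal
/fab/ — violates constraint 4: syllable 1 coda contains /b/, which is not a licensed coda consonant → phonotactically illegal
/mav/ — violates constraint 4: syllable 1 coda contains /v/, which is not a licensed coda consonant → phonotactically illegal
/fde/ — violates constraint 5: syllable 1 onset /fd/ has 2 consonants (> 1) → phonotactically illegal
/fus/ — σ1 onset /f/, coda /s/ ok → phonotactically legal

/fus/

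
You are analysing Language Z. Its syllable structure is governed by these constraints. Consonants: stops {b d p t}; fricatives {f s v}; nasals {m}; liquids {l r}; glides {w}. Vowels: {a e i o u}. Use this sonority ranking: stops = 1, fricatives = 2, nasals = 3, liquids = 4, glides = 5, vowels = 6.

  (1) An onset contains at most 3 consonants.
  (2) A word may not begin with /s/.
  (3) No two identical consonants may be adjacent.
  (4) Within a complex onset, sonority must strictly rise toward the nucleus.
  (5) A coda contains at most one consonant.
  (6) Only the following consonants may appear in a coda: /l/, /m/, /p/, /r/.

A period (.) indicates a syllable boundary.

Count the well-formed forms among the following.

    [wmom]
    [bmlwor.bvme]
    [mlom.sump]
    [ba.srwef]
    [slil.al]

[wmom] — violates constraint 4: syllable 1 onset /wm/: /w/ (glide, 5) → /m/ (nasal, 3) does not rise → ill-formed
[bmlwor.bvme] — violates constraint 1: syllable 1 onset /bmlw/ has 4 consonants (> 3) → ill-formed
[mlom.sump] — violates constraint 5: syllable 2 coda /mp/ has 2 consonants (> 1) → ill-formed
[ba.srwef] — violates constraint 6: syllable 2 coda contains /f/, which is not a licensed coda consonant → ill-formed
[slil.al] — violates constraint 2: word begins with /s/ → ill-formed
No form is well-formed → 0.

0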